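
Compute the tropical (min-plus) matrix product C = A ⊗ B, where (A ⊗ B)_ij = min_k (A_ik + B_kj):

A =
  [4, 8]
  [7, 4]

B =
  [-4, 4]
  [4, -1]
A ⊗ B =
  [0, 7]
  [3, 3]

Apply the min-plus product entry-by-entry:
  C[0][0] = min over k of (A[0][0] + B[0][0] = 4 + -4 = 0, A[0][1] + B[1][0] = 8 + 4 = 12) = 0 (attained at k = 0)
  C[0][1] = min over k of (A[0][0] + B[0][1] = 4 + 4 = 8, A[0][1] + B[1][1] = 8 + -1 = 7) = 7 (attained at k = 1)
  C[1][0] = min over k of (A[1][0] + B[0][0] = 7 + -4 = 3, A[1][1] + B[1][0] = 4 + 4 = 8) = 3 (attained at k = 0)
  C[1][1] = min over k of (A[1][0] + B[0][1] = 7 + 4 = 11, A[1][1] + B[1][1] = 4 + -1 = 3) = 3 (attained at k = 1)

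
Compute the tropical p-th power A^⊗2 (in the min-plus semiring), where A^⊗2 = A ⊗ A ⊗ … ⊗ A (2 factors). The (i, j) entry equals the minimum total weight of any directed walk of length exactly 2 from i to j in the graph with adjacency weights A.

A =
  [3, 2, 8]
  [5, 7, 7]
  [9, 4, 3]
A^⊗2 =
  [6, 5, 9]
  [8, 7, 10]
  [9, 7, 6]

Each entry (A^⊗2)_ij equals the minimum over all length-2 walks i = v_0 → v_1 → … → v_2 = j of Σ_t A[v_t][v_{t+1}]. For example, for (i, j) = (0, 2) we minimise over 3 possible intermediate vertex sequences; the minimum is 9, attained along the walk 0 → 1 → 2.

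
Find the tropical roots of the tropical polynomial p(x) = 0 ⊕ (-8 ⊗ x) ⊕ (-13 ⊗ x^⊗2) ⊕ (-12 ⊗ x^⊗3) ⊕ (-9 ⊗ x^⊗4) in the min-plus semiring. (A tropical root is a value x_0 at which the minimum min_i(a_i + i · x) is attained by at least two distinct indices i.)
Roots: {-3, -1, 5, 8}

Each tropical root is a break point of the lower envelope of the lines y = a_i + i · x (there are 5 lines, with slopes 0, 1, ..., 4). Only the lines that attain the minimum somewhere contribute to roots; other lines are dominated. Here the surviving (envelope) indices are i = 4, i = 3, i = 2, i = 1, i = 0.
Intersections between consecutive envelope lines give the roots: for adjacent envelope indices i < j the intersection is x = (a_i − a_j) / (j − i). Reading off the sorted break points: {-3, -1, 5, 8}.
Verification: at each break x_0, at least two indices attain the minimum of min_i(a_i + i · x_0).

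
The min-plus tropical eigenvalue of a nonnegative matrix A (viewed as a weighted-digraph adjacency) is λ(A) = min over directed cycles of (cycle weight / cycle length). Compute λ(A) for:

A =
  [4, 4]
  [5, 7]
λ(A) = 4

Enumerate directed cycles and compute their means (weight / length). Sample:
  cycle 0 → 0: weight = 4, length = 1, mean = 4/1 ≈ 4.000
  cycle 1 → 1: weight = 7, length = 1, mean = 7/1 ≈ 7.000
  cycle 0 → 1 → 0: weight = 9, length = 2, mean = 9/2 ≈ 4.500
  cycle 1 → 0 → 1: weight = 9, length = 2, mean = 9/2 ≈ 4.500
Minimum mean = 4.000, attained e.g. along the cycle 0 → 0 with weight 4 and length 1. So λ(A) = 4/1 = 4.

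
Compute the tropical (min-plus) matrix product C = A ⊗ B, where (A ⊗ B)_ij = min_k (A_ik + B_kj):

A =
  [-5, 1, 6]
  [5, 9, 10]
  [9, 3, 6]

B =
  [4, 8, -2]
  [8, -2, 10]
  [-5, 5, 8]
A ⊗ B =
  [-1, -1, -7]
  [5, 7, 3]
  [1, 1, 7]

Apply the min-plus product entry-by-entry:
  C[0][0] = min over k of (A[0][0] + B[0][0] = -5 + 4 = -1, A[0][1] + B[1][0] = 1 + 8 = 9, A[0][2] + B[2][0] = 6 + -5 = 1) = -1 (attained at k = 0)
  C[0][1] = min over k of (A[0][0] + B[0][1] = -5 + 8 = 3, A[0][1] + B[1][1] = 1 + -2 = -1, A[0][2] + B[2][1] = 6 + 5 = 11) = -1 (attained at k = 1)
  C[0][2] = min over k of (A[0][0] + B[0][2] = -5 + -2 = -7, A[0][1] + B[1][2] = 1 + 10 = 11, A[0][2] + B[2][2] = 6 + 8 = 14) = -7 (attained at k = 0)
  C[1][0] = min over k of (A[1][0] + B[0][0] = 5 + 4 = 9, A[1][1] + B[1][0] = 9 + 8 = 17, A[1][2] + B[2][0] = 10 + -5 = 5) = 5 (attained at k = 2)
  C[1][1] = min over k of (A[1][0] + B[0][1] = 5 + 8 = 13, A[1][1] + B[1][1] = 9 + -2 = 7, A[1][2] + B[2][1] = 10 + 5 = 15) = 7 (attained at k = 1)
  C[1][2] = min over k of (A[1][0] + B[0][2] = 5 + -2 = 3, A[1][1] + B[1][2] = 9 + 10 = 19, A[1][2] + B[2][2] = 10 + 8 = 18) = 3 (attained at k = 0)
  C[2][0] = min over k of (A[2][0] + B[0][0] = 9 + 4 = 13, A[2][1] + B[1][0] = 3 + 8 = 11, A[2][2] + B[2][0] = 6 + -5 = 1) = 1 (attained at k = 2)
  C[2][1] = min over k of (A[2][0] + B[0][1] = 9 + 8 = 17, A[2][1] + B[1][1] = 3 + -2 = 1, A[2][2] + B[2][1] = 6 + 5 = 11) = 1 (attained at k = 1)
  C[2][2] = min over k of (A[2][0] + B[0][2] = 9 + -2 = 7, A[2][1] + B[1][2] = 3 + 10 = 13, A[2][2] + B[2][2] = 6 + 8 = 14) = 7 (attained at k = 0)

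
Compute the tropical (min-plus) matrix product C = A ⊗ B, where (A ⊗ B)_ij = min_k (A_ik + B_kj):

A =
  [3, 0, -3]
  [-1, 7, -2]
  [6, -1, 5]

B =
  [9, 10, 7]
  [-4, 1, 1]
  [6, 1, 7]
A ⊗ B =
  [-4, -2, 1]
  [3, -1, 5]
  [-5, 0, 0]

Apply the min-plus product entry-by-entry:
  C[0][0] = min over k of (A[0][0] + B[0][0] = 3 + 9 = 12, A[0][1] + B[1][0] = 0 + -4 = -4, A[0][2] + B[2][0] = -3 + 6 = 3) = -4 (attained at k = 1)
  C[0][1] = min over k of (A[0][0] + B[0][1] = 3 + 10 = 13, A[0][1] + B[1][1] = 0 + 1 = 1, A[0][2] + B[2][1] = -3 + 1 = -2) = -2 (attained at k = 2)
  C[0][2] = min over k of (A[0][0] + B[0][2] = 3 + 7 = 10, A[0][1] + B[1][2] = 0 + 1 = 1, A[0][2] + B[2][2] = -3 + 7 = 4) = 1 (attained at k = 1)
  C[1][0] = min over k of (A[1][0] + B[0][0] = -1 + 9 = 8, A[1][1] + B[1][0] = 7 + -4 = 3, A[1][2] + B[2][0] = -2 + 6 = 4) = 3 (attained at k = 1)
  C[1][1] = min over k of (A[1][0] + B[0][1] = -1 + 10 = 9, A[1][1] + B[1][1] = 7 + 1 = 8, A[1][2] + B[2][1] = -2 + 1 = -1) = -1 (attained at k = 2)
  C[1][2] = min over k of (A[1][0] + B[0][2] = -1 + 7 = 6, A[1][1] + B[1][2] = 7 + 1 = 8, A[1][2] + B[2][2] = -2 + 7 = 5) = 5 (attained at k = 2)
  C[2][0] = min over k of (A[2][0] + B[0][0] = 6 + 9 = 15, A[2][1] + B[1][0] = -1 + -4 = -5, A[2][2] + B[2][0] = 5 + 6 = 11) = -5 (attained at k = 1)
  C[2][1] = min over k of (A[2][0] + B[0][1] = 6 + 10 = 16, A[2][1] + B[1][1] = -1 + 1 = 0, A[2][2] + B[2][1] = 5 + 1 = 6) = 0 (attained at k = 1)
  C[2][2] = min over k of (A[2][0] + B[0][2] = 6 + 7 = 13, A[2][1] + B[1][2] = -1 + 1 = 0, A[2][2] + B[2][2] = 5 + 7 = 12) = 0 (attained at k = 1)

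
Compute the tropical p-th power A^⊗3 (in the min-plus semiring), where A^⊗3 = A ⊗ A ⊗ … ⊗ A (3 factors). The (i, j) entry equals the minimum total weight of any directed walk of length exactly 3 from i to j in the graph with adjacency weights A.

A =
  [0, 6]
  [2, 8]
A^⊗3 =
  [0, 6]
  [2, 8]

Each entry (A^⊗3)_ij equals the minimum over all length-3 walks i = v_0 → v_1 → … → v_3 = j of Σ_t A[v_t][v_{t+1}]. For example, for (i, j) = (0, 1) we minimise over 4 possible intermediate vertex sequences; the minimum is 6, attained along the walk 0 → 0 → 0 → 1.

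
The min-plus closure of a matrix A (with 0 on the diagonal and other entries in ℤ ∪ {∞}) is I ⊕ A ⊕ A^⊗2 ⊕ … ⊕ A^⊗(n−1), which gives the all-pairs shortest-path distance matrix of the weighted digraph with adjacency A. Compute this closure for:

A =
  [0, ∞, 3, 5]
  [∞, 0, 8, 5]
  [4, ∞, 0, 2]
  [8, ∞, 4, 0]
Closure =
  [0, ∞, 3, 5]
  [12, 0, 8, 5]
  [4, ∞, 0, 2]
  [8, ∞, 4, 0]

This is the Floyd-Warshall all-pairs shortest-path computation. For each intermediate vertex k = 0, 1, …, 3, update dist[i][j] ← min(dist[i][j], dist[i][k] + dist[k][j]). The final matrix gives, for each (i, j), the minimum total weight of any directed path from i to j (possibly empty when i = j).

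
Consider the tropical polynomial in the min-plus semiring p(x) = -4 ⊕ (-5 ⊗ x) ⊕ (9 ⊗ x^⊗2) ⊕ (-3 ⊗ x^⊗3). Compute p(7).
p(7) = -4

A tropical monomial a ⊗ x^⊗i evaluates to a + i · x. Evaluating each term at x = 7:
  Term 0 contributes -4 + 0 · 7 = -4
  Term 1 contributes -5 + 1 · 7 = 2
  Term 2 contributes 9 + 2 · 7 = 23
  Term 3 contributes -3 + 3 · 7 = 18
p(7) = ⊕ of these = min[-4, 2, 23, 18] = -4.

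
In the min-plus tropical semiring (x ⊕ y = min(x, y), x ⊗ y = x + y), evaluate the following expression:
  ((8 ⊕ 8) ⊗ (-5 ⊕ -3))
((8 ⊕ 8) ⊗ (-5 ⊕ -3)) = 3

Expand innermost to outermost. Recall ⊕ takes the minimum of its arguments and ⊗ takes their sum. Working out the expression ((8 ⊕ 8) ⊗ (-5 ⊕ -3)) gives 3.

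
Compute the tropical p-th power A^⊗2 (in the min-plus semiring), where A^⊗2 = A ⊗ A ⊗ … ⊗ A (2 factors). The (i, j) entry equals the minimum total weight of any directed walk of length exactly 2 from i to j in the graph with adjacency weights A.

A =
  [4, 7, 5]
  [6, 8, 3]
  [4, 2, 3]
A^⊗2 =
  [8, 7, 8]
  [7, 5, 6]
  [7, 5, 5]

Each entry (A^⊗2)_ij equals the minimum over all length-2 walks i = v_0 → v_1 → … → v_2 = j of Σ_t A[v_t][v_{t+1}]. For example, for (i, j) = (0, 2) we minimise over 3 possible intermediate vertex sequences; the minimum is 8, attained along the walk 0 → 2 → 2.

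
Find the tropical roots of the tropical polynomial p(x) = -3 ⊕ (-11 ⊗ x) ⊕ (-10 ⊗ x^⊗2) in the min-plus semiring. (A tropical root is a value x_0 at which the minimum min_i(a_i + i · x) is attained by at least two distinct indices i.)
Roots: {-1, 8}

Each tropical root is a break point of the lower envelope of the lines y = a_i + i · x (there are 3 lines, with slopes 0, 1, ..., 2). Only the lines that attain the minimum somewhere contribute to roots; other lines are dominated. Here the surviving (envelope) indices are i = 2, i = 1, i = 0.
Intersections between consecutive envelope lines give the roots: for adjacent envelope indices i < j the intersection is x = (a_i − a_j) / (j − i). Reading off the sorted break points: {-1, 8}.
Verification: at each break x_0, at least two indices attain the minimum of min_i(a_i + i · x_0).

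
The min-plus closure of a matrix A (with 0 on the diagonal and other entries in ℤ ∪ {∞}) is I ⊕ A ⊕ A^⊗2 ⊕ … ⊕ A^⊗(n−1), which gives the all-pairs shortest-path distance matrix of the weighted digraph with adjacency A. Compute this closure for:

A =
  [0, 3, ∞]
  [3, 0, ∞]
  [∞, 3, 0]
Closure =
  [0, 3, ∞]
  [3, 0, ∞]
  [6, 3, 0]

This is the Floyd-Warshall all-pairs shortest-path computation. For each intermediate vertex k = 0, 1, …, 2, update dist[i][j] ← min(dist[i][j], dist[i][k] + dist[k][j]). The final matrix gives, for each (i, j), the minimum total weight of any directed path from i to j (possibly empty when i = j).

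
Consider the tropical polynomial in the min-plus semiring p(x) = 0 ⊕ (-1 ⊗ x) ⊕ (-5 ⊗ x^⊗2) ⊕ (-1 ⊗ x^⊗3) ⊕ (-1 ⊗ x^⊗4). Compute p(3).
p(3) = 0

A tropical monomial a ⊗ x^⊗i evaluates to a + i · x. Evaluating each term at x = 3:
  Term 0 contributes 0 + 0 · 3 = 0
  Term 1 contributes -1 + 1 · 3 = 2
  Term 2 contributes -5 + 2 · 3 = 1
  Term 3 contributes -1 + 3 · 3 = 8
  Term 4 contributes -1 + 4 · 3 = 11
p(3) = ⊕ of these = min[0, 2, 1, 8, 11] = 0.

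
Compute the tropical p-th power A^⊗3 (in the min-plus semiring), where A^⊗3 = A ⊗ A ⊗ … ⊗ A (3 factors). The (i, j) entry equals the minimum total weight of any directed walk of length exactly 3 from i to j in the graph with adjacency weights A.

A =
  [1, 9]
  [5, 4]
A^⊗3 =
  [3, 11]
  [7, 12]

Each entry (A^⊗3)_ij equals the minimum over all length-3 walks i = v_0 → v_1 → … → v_3 = j of Σ_t A[v_t][v_{t+1}]. For example, for (i, j) = (0, 1) we minimise over 4 possible intermediate vertex sequences; the minimum is 11, attained along the walk 0 → 0 → 0 → 1.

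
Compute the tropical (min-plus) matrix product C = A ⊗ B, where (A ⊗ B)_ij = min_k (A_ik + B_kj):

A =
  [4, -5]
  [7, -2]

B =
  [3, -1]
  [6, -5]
A ⊗ B =
  [1, -10]
  [4, -7]

Apply the min-plus product entry-by-entry:
  C[0][0] = min over k of (A[0][0] + B[0][0] = 4 + 3 = 7, A[0][1] + B[1][0] = -5 + 6 = 1) = 1 (attained at k = 1)
  C[0][1] = min over k of (A[0][0] + B[0][1] = 4 + -1 = 3, A[0][1] + B[1][1] = -5 + -5 = -10) = -10 (attained at k = 1)
  C[1][0] = min over k of (A[1][0] + B[0][0] = 7 + 3 = 10, A[1][1] + B[1][0] = -2 + 6 = 4) = 4 (attained at k = 1)
  C[1][1] = min over k of (A[1][0] + B[0][1] = 7 + -1 = 6, A[1][1] + B[1][1] = -2 + -5 = -7) = -7 (attained at k = 1)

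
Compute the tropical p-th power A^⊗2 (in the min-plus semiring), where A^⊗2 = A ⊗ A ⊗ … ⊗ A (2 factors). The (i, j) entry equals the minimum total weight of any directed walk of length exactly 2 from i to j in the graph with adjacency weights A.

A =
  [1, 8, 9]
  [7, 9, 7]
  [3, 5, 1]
A^⊗2 =
  [2, 9, 10]
  [8, 12, 8]
  [4, 6, 2]

Each entry (A^⊗2)_ij equals the minimum over all length-2 walks i = v_0 → v_1 → … → v_2 = j of Σ_t A[v_t][v_{t+1}]. For example, for (i, j) = (0, 2) we minimise over 3 possible intermediate vertex sequences; the minimum is 10, attained along the walk 0 → 0 → 2.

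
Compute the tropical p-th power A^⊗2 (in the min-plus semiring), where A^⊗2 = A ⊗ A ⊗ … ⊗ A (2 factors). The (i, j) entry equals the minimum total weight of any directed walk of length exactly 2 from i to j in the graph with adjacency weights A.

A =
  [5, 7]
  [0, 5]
A^⊗2 =
  [7, 12]
  [5, 7]

Each entry (A^⊗2)_ij equals the minimum over all length-2 walks i = v_0 → v_1 → … → v_2 = j of Σ_t A[v_t][v_{t+1}]. For example, for (i, j) = (0, 1) we minimise over 2 possible intermediate vertex sequences; the minimum is 12, attained along the walk 0 → 0 → 1.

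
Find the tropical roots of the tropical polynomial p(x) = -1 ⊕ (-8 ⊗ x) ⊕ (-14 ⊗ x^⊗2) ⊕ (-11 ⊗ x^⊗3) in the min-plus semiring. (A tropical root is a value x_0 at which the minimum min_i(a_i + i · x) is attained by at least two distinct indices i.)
Roots: {-3, 6, 7}

Each tropical root is a break point of the lower envelope of the lines y = a_i + i · x (there are 4 lines, with slopes 0, 1, ..., 3). Only the lines that attain the minimum somewhere contribute to roots; other lines are dominated. Here the surviving (envelope) indices are i = 3, i = 2, i = 1, i = 0.
Intersections between consecutive envelope lines give the roots: for adjacent envelope indices i < j the intersection is x = (a_i − a_j) / (j − i). Reading off the sorted break points: {-3, 6, 7}.
Verification: at each break x_0, at least two indices attain the minimum of min_i(a_i + i · x_0).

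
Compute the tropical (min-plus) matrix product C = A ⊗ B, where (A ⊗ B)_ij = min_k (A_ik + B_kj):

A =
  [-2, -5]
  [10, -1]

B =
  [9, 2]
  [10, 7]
A ⊗ B =
  [5, 0]
  [9, 6]

Apply the min-plus product entry-by-entry:
  C[0][0] = min over k of (A[0][0] + B[0][0] = -2 + 9 = 7, A[0][1] + B[1][0] = -5 + 10 = 5) = 5 (attained at k = 1)
  C[0][1] = min over k of (A[0][0] + B[0][1] = -2 + 2 = 0, A[0][1] + B[1][1] = -5 + 7 = 2) = 0 (attained at k = 0)
  C[1][0] = min over k of (A[1][0] + B[0][0] = 10 + 9 = 19, A[1][1] + B[1][0] = -1 + 10 = 9) = 9 (attained at k = 1)
  C[1][1] = min over k of (A[1][0] + B[0][1] = 10 + 2 = 12, A[1][1] + B[1][1] = -1 + 7 = 6) = 6 (attained at k = 1)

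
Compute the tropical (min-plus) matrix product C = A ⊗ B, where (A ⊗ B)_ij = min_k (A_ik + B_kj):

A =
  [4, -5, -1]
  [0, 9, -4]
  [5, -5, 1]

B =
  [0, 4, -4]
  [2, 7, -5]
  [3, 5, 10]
A ⊗ B =
  [-3, 2, -10]
  [-1, 1, -4]
  [-3, 2, -10]

Apply the min-plus product entry-by-entry:
  C[0][0] = min over k of (A[0][0] + B[0][0] = 4 + 0 = 4, A[0][1] + B[1][0] = -5 + 2 = -3, A[0][2] + B[2][0] = -1 + 3 = 2) = -3 (attained at k = 1)
  C[0][1] = min over k of (A[0][0] + B[0][1] = 4 + 4 = 8, A[0][1] + B[1][1] = -5 + 7 = 2, A[0][2] + B[2][1] = -1 + 5 = 4) = 2 (attained at k = 1)
  C[0][2] = min over k of (A[0][0] + B[0][2] = 4 + -4 = 0, A[0][1] + B[1][2] = -5 + -5 = -10, A[0][2] + B[2][2] = -1 + 10 = 9) = -10 (attained at k = 1)
  C[1][0] = min over k of (A[1][0] + B[0][0] = 0 + 0 = 0, A[1][1] + B[1][0] = 9 + 2 = 11, A[1][2] + B[2][0] = -4 + 3 = -1) = -1 (attained at k = 2)
  C[1][1] = min over k of (A[1][0] + B[0][1] = 0 + 4 = 4, A[1][1] + B[1][1] = 9 + 7 = 16, A[1][2] + B[2][1] = -4 + 5 = 1) = 1 (attained at k = 2)
  C[1][2] = min over k of (A[1][0] + B[0][2] = 0 + -4 = -4, A[1][1] + B[1][2] = 9 + -5 = 4, A[1][2] + B[2][2] = -4 + 10 = 6) = -4 (attained at k = 0)
  C[2][0] = min over k of (A[2][0] + B[0][0] = 5 + 0 = 5, A[2][1] + B[1][0] = -5 + 2 = -3, A[2][2] + B[2][0] = 1 + 3 = 4) = -3 (attained at k = 1)
  C[2][1] = min over k of (A[2][0] + B[0][1] = 5 + 4 = 9, A[2][1] + B[1][1] = -5 + 7 = 2, A[2][2] + B[2][1] = 1 + 5 = 6) = 2 (attained at k = 1)
  C[2][2] = min over k of (A[2][0] + B[0][2] = 5 + -4 = 1, A[2][1] + B[1][2] = -5 + -5 = -10, A[2][2] + B[2][2] = 1 + 10 = 11) = -10 (attained at k = 1)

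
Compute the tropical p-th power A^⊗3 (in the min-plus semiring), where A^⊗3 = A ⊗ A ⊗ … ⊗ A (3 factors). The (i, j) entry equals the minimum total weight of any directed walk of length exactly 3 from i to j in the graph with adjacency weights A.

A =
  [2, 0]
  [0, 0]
A^⊗3 =
  [0, 0]
  [0, 0]

Each entry (A^⊗3)_ij equals the minimum over all length-3 walks i = v_0 → v_1 → … → v_3 = j of Σ_t A[v_t][v_{t+1}]. For example, for (i, j) = (0, 1) we minimise over 4 possible intermediate vertex sequences; the minimum is 0, attained along the walk 0 → 1 → 0 → 1.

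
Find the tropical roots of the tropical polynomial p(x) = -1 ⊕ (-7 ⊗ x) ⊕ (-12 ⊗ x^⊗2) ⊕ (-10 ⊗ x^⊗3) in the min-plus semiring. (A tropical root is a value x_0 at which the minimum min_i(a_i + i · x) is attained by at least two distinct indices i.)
Roots: {-2, 5, 6}

Each tropical root is a break point of the lower envelope of the lines y = a_i + i · x (there are 4 lines, with slopes 0, 1, ..., 3). Only the lines that attain the minimum somewhere contribute to roots; other lines are dominated. Here the surviving (envelope) indices are i = 3, i = 2, i = 1, i = 0.
Intersections between consecutive envelope lines give the roots: for adjacent envelope indices i < j the intersection is x = (a_i − a_j) / (j − i). Reading off the sorted break points: {-2, 5, 6}.
Verification: at each break x_0, at least two indices attain the minimum of min_i(a_i + i · x_0).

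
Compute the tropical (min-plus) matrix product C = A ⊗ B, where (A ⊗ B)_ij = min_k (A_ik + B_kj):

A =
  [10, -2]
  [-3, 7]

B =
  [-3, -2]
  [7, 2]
A ⊗ B =
  [5, 0]
  [-6, -5]

Apply the min-plus product entry-by-entry:
  C[0][0] = min over k of (A[0][0] + B[0][0] = 10 + -3 = 7, A[0][1] + B[1][0] = -2 + 7 = 5) = 5 (attained at k = 1)
  C[0][1] = min over k of (A[0][0] + B[0][1] = 10 + -2 = 8, A[0][1] + B[1][1] = -2 + 2 = 0) = 0 (attained at k = 1)
  C[1][0] = min over k of (A[1][0] + B[0][0] = -3 + -3 = -6, A[1][1] + B[1][0] = 7 + 7 = 14) = -6 (attained at k = 0)
  C[1][1] = min over k of (A[1][0] + B[0][1] = -3 + -2 = -5, A[1][1] + B[1][1] = 7 + 2 = 9) = -5 (attained at k = 0)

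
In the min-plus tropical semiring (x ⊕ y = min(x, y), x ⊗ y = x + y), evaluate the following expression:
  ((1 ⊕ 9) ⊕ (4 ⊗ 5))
((1 ⊕ 9) ⊕ (4 ⊗ 5)) = 1

Expand innermost to outermost. Recall ⊕ takes the minimum of its arguments and ⊗ takes their sum. Working out the expression ((1 ⊕ 9) ⊕ (4 ⊗ 5)) gives 1.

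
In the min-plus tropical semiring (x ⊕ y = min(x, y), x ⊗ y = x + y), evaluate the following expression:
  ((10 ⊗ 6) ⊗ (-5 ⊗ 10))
((10 ⊗ 6) ⊗ (-5 ⊗ 10)) = 21

Expand innermost to outermost. Recall ⊕ takes the minimum of its arguments and ⊗ takes their sum. Working out the expression ((10 ⊗ 6) ⊗ (-5 ⊗ 10)) gives 21.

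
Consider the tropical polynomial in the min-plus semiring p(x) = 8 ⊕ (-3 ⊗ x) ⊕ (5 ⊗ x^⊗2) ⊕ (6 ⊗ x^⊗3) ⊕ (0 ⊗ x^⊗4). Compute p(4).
p(4) = 1

A tropical monomial a ⊗ x^⊗i evaluates to a + i · x. Evaluating each term at x = 4:
  Term 0 contributes 8 + 0 · 4 = 8
  Term 1 contributes -3 + 1 · 4 = 1
  Term 2 contributes 5 + 2 · 4 = 13
  Term 3 contributes 6 + 3 · 4 = 18
  Term 4 contributes 0 + 4 · 4 = 16
p(4) = ⊕ of these = min[8, 1, 13, 18, 16] = 1.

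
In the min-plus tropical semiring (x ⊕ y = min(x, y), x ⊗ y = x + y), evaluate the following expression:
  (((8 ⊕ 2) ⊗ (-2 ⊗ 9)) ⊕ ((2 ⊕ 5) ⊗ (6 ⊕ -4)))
(((8 ⊕ 2) ⊗ (-2 ⊗ 9)) ⊕ ((2 ⊕ 5) ⊗ (6 ⊕ -4))) = -2

Expand innermost to outermost. Recall ⊕ takes the minimum of its arguments and ⊗ takes their sum. Working out the expression (((8 ⊕ 2) ⊗ (-2 ⊗ 9)) ⊕ ((2 ⊕ 5) ⊗ (6 ⊕ -4))) gives -2.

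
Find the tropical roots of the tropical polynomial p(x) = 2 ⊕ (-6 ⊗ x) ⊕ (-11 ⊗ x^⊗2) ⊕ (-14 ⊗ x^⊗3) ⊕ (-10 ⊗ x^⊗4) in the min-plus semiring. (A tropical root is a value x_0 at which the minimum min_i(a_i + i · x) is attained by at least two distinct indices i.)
Roots: {-4, 3, 5, 8}

Each tropical root is a break point of the lower envelope of the lines y = a_i + i · x (there are 5 lines, with slopes 0, 1, ..., 4). Only the lines that attain the minimum somewhere contribute to roots; other lines are dominated. Here the surviving (envelope) indices are i = 4, i = 3, i = 2, i = 1, i = 0.
Intersections between consecutive envelope lines give the roots: for adjacent envelope indices i < j the intersection is x = (a_i − a_j) / (j − i). Reading off the sorted break points: {-4, 3, 5, 8}.
Verification: at each break x_0, at least two indices attain the minimum of min_i(a_i + i · x_0).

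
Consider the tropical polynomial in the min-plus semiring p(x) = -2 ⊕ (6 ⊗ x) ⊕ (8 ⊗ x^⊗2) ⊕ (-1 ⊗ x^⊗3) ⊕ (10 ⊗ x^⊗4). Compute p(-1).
p(-1) = -4

A tropical monomial a ⊗ x^⊗i evaluates to a + i · x. Evaluating each term at x = -1:
  Term 0 contributes -2 + 0 · -1 = -2
  Term 1 contributes 6 + 1 · -1 = 5
  Term 2 contributes 8 + 2 · -1 = 6
  Term 3 contributes -1 + 3 · -1 = -4
  Term 4 contributes 10 + 4 · -1 = 6
p(-1) = ⊕ of these = min[-2, 5, 6, -4, 6] = -4.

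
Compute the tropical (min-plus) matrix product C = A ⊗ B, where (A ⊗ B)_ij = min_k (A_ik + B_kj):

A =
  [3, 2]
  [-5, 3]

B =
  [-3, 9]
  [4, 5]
A ⊗ B =
  [0, 7]
  [-8, 4]

Apply the min-plus product entry-by-entry:
  C[0][0] = min over k of (A[0][0] + B[0][0] = 3 + -3 = 0, A[0][1] + B[1][0] = 2 + 4 = 6) = 0 (attained at k = 0)
  C[0][1] = min over k of (A[0][0] + B[0][1] = 3 + 9 = 12, A[0][1] + B[1][1] = 2 + 5 = 7) = 7 (attained at k = 1)
  C[1][0] = min over k of (A[1][0] + B[0][0] = -5 + -3 = -8, A[1][1] + B[1][0] = 3 + 4 = 7) = -8 (attained at k = 0)
  C[1][1] = min over k of (A[1][0] + B[0][1] = -5 + 9 = 4, A[1][1] + B[1][1] = 3 + 5 = 8) = 4 (attained at k = 0)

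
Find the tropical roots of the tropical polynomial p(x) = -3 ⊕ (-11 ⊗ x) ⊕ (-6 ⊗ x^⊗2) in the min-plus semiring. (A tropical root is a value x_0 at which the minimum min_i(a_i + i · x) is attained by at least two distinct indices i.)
Roots: {-5, 8}

Each tropical root is a break point of the lower envelope of the lines y = a_i + i · x (there are 3 lines, with slopes 0, 1, ..., 2). Only the lines that attain the minimum somewhere contribute to roots; other lines are dominated. Here the surviving (envelope) indices are i = 2, i = 1, i = 0.
Intersections between consecutive envelope lines give the roots: for adjacent envelope indices i < j the intersection is x = (a_i − a_j) / (j − i). Reading off the sorted break points: {-5, 8}.
Verification: at each break x_0, at least two indices attain the minimum of min_i(a_i + i · x_0).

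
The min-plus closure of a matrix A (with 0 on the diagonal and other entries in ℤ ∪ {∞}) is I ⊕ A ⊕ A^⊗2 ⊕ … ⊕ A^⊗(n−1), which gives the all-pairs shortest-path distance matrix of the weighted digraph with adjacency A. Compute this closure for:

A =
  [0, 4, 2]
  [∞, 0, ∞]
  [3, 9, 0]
Closure =
  [0, 4, 2]
  [∞, 0, ∞]
  [3, 7, 0]

This is the Floyd-Warshall all-pairs shortest-path computation. For each intermediate vertex k = 0, 1, …, 2, update dist[i][j] ← min(dist[i][j], dist[i][k] + dist[k][j]). The final matrix gives, for each (i, j), the minimum total weight of any directed path from i to j (possibly empty when i = j).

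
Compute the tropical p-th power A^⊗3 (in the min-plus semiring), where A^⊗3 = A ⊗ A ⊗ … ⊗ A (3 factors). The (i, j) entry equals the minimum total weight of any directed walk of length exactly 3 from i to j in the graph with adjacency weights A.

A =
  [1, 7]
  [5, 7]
A^⊗3 =
  [3, 9]
  [7, 13]

Each entry (A^⊗3)_ij equals the minimum over all length-3 walks i = v_0 → v_1 → … → v_3 = j of Σ_t A[v_t][v_{t+1}]. For example, for (i, j) = (0, 1) we minimise over 4 possible intermediate vertex sequences; the minimum is 9, attained along the walk 0 → 0 → 0 → 1.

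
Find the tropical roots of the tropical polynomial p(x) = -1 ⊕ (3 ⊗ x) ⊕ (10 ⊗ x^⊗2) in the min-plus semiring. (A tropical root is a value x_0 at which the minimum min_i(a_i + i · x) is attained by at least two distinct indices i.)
Roots: {-7, -4}

Each tropical root is a break point of the lower envelope of the lines y = a_i + i · x (there are 3 lines, with slopes 0, 1, ..., 2). Only the lines that attain the minimum somewhere contribute to roots; other lines are dominated. Here the surviving (envelope) indices are i = 2, i = 1, i = 0.
Intersections between consecutive envelope lines give the roots: for adjacent envelope indices i < j the intersection is x = (a_i − a_j) / (j − i). Reading off the sorted break points: {-7, -4}.
Verification: at each break x_0, at least two indices attain the minimum of min_i(a_i + i · x_0).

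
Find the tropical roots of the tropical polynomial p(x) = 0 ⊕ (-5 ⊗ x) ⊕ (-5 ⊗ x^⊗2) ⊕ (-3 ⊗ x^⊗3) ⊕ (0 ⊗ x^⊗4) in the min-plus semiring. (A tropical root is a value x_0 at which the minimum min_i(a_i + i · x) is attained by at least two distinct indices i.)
Roots: {-3, -2, 0, 5}

Each tropical root is a break point of the lower envelope of the lines y = a_i + i · x (there are 5 lines, with slopes 0, 1, ..., 4). Only the lines that attain the minimum somewhere contribute to roots; other lines are dominated. Here the surviving (envelope) indices are i = 4, i = 3, i = 2, i = 1, i = 0.
Intersections between consecutive envelope lines give the roots: for adjacent envelope indices i < j the intersection is x = (a_i − a_j) / (j − i). Reading off the sorted break points: {-3, -2, 0, 5}.
Verification: at each break x_0, at least two indices attain the minimum of min_i(a_i + i · x_0).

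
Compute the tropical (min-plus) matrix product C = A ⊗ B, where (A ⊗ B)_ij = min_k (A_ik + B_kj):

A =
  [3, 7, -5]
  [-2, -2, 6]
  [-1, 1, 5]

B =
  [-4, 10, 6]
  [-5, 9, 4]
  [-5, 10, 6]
A ⊗ B =
  [-10, 5, 1]
  [-7, 7, 2]
  [-5, 9, 5]

Apply the min-plus product entry-by-entry:
  C[0][0] = min over k of (A[0][0] + B[0][0] = 3 + -4 = -1, A[0][1] + B[1][0] = 7 + -5 = 2, A[0][2] + B[2][0] = -5 + -5 = -10) = -10 (attained at k = 2)
  C[0][1] = min over k of (A[0][0] + B[0][1] = 3 + 10 = 13, A[0][1] + B[1][1] = 7 + 9 = 16, A[0][2] + B[2][1] = -5 + 10 = 5) = 5 (attained at k = 2)
  C[0][2] = min over k of (A[0][0] + B[0][2] = 3 + 6 = 9, A[0][1] + B[1][2] = 7 + 4 = 11, A[0][2] + B[2][2] = -5 + 6 = 1) = 1 (attained at k = 2)
  C[1][0] = min over k of (A[1][0] + B[0][0] = -2 + -4 = -6, A[1][1] + B[1][0] = -2 + -5 = -7, A[1][2] + B[2][0] = 6 + -5 = 1) = -7 (attained at k = 1)
  C[1][1] = min over k of (A[1][0] + B[0][1] = -2 + 10 = 8, A[1][1] + B[1][1] = -2 + 9 = 7, A[1][2] + B[2][1] = 6 + 10 = 16) = 7 (attained at k = 1)
  C[1][2] = min over k of (A[1][0] + B[0][2] = -2 + 6 = 4, A[1][1] + B[1][2] = -2 + 4 = 2, A[1][2] + B[2][2] = 6 + 6 = 12) = 2 (attained at k = 1)
  C[2][0] = min over k of (A[2][0] + B[0][0] = -1 + -4 = -5, A[2][1] + B[1][0] = 1 + -5 = -4, A[2][2] + B[2][0] = 5 + -5 = 0) = -5 (attained at k = 0)
  C[2][1] = min over k of (A[2][0] + B[0][1] = -1 + 10 = 9, A[2][1] + B[1][1] = 1 + 9 = 10, A[2][2] + B[2][1] = 5 + 10 = 15) = 9 (attained at k = 0)
  C[2][2] = min over k of (A[2][0] + B[0][2] = -1 + 6 = 5, A[2][1] + B[1][2] = 1 + 4 = 5, A[2][2] + B[2][2] = 5 + 6 = 11) = 5 (attained at k = 0)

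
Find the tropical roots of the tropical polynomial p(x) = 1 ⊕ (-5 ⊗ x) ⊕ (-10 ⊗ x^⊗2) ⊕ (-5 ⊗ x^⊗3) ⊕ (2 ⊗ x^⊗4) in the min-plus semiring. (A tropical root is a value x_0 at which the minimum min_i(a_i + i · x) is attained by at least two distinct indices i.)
Roots: {-7, -5, 5, 6}

Each tropical root is a break point of the lower envelope of the lines y = a_i + i · x (there are 5 lines, with slopes 0, 1, ..., 4). Only the lines that attain the minimum somewhere contribute to roots; other lines are dominated. Here the surviving (envelope) indices are i = 4, i = 3, i = 2, i = 1, i = 0.
Intersections between consecutive envelope lines give the roots: for adjacent envelope indices i < j the intersection is x = (a_i − a_j) / (j − i). Reading off the sorted break points: {-7, -5, 5, 6}.
Verification: at each break x_0, at least two indices attain the minimum of min_i(a_i + i · x_0).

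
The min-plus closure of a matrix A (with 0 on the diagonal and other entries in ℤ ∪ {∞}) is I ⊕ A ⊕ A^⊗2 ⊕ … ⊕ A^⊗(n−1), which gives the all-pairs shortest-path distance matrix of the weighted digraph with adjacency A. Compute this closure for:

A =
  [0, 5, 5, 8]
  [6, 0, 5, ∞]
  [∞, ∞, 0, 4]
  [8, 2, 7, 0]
Closure =
  [0, 5, 5, 8]
  [6, 0, 5, 9]
  [12, 6, 0, 4]
  [8, 2, 7, 0]

This is the Floyd-Warshall all-pairs shortest-path computation. For each intermediate vertex k = 0, 1, …, 3, update dist[i][j] ← min(dist[i][j], dist[i][k] + dist[k][j]). The final matrix gives, for each (i, j), the minimum total weight of any directed path from i to j (possibly empty when i = j).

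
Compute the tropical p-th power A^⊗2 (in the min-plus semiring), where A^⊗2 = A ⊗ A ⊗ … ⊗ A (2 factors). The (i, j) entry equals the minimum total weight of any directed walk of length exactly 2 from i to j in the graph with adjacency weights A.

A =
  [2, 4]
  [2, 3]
A^⊗2 =
  [4, 6]
  [4, 6]

Each entry (A^⊗2)_ij equals the minimum over all length-2 walks i = v_0 → v_1 → … → v_2 = j of Σ_t A[v_t][v_{t+1}]. For example, for (i, j) = (0, 1) we minimise over 2 possible intermediate vertex sequences; the minimum is 6, attained along the walk 0 → 0 → 1.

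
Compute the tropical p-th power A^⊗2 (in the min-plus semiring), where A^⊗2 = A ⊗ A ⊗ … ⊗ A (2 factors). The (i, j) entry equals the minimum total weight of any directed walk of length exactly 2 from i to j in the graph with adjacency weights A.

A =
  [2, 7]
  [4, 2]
A^⊗2 =
  [4, 9]
  [6, 4]

Each entry (A^⊗2)_ij equals the minimum over all length-2 walks i = v_0 → v_1 → … → v_2 = j of Σ_t A[v_t][v_{t+1}]. For example, for (i, j) = (0, 1) we minimise over 2 possible intermediate vertex sequences; the minimum is 9, attained along the walk 0 → 0 → 1.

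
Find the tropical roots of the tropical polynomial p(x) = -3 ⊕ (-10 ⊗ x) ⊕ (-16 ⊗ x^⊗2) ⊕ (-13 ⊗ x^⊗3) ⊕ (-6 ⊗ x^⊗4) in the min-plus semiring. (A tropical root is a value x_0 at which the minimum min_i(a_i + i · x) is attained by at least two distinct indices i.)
Roots: {-7, -3, 6, 7}

Each tropical root is a break point of the lower envelope of the lines y = a_i + i · x (there are 5 lines, with slopes 0, 1, ..., 4). Only the lines that attain the minimum somewhere contribute to roots; other lines are dominated. Here the surviving (envelope) indices are i = 4, i = 3, i = 2, i = 1, i = 0.
Intersections between consecutive envelope lines give the roots: for adjacent envelope indices i < j the intersection is x = (a_i − a_j) / (j − i). Reading off the sorted break points: {-7, -3, 6, 7}.
Verification: at each break x_0, at least two indices attain the minimum of min_i(a_i + i · x_0).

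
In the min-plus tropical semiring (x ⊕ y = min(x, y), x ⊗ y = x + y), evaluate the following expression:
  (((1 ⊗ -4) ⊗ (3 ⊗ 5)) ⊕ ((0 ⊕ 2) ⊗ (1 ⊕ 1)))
(((1 ⊗ -4) ⊗ (3 ⊗ 5)) ⊕ ((0 ⊕ 2) ⊗ (1 ⊕ 1))) = 1

Expand innermost to outermost. Recall ⊕ takes the minimum of its arguments and ⊗ takes their sum. Working out the expression (((1 ⊗ -4) ⊗ (3 ⊗ 5)) ⊕ ((0 ⊕ 2) ⊗ (1 ⊕ 1))) gives 1.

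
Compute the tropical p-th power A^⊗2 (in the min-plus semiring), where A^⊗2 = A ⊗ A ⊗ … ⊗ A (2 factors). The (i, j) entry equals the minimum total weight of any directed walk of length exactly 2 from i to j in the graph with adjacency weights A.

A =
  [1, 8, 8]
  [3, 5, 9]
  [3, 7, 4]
A^⊗2 =
  [2, 9, 9]
  [4, 10, 11]
  [4, 11, 8]

Each entry (A^⊗2)_ij equals the minimum over all length-2 walks i = v_0 → v_1 → … → v_2 = j of Σ_t A[v_t][v_{t+1}]. For example, for (i, j) = (0, 2) we minimise over 3 possible intermediate vertex sequences; the minimum is 9, attained along the walk 0 → 0 → 2.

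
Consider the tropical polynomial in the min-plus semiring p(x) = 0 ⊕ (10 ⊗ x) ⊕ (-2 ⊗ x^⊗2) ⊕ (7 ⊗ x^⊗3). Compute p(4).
p(4) = 0

A tropical monomial a ⊗ x^⊗i evaluates to a + i · x. Evaluating each term at x = 4:
  Term 0 contributes 0 + 0 · 4 = 0
  Term 1 contributes 10 + 1 · 4 = 14
  Term 2 contributes -2 + 2 · 4 = 6
  Term 3 contributes 7 + 3 · 4 = 19
p(4) = ⊕ of these = min[0, 14, 6, 19] = 0.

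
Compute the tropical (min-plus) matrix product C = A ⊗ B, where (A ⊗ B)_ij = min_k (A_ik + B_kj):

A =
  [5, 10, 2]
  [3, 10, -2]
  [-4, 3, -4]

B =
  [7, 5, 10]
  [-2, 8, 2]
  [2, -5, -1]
A ⊗ B =
  [4, -3, 1]
  [0, -7, -3]
  [-2, -9, -5]

Apply the min-plus product entry-by-entry:
  C[0][0] = min over k of (A[0][0] + B[0][0] = 5 + 7 = 12, A[0][1] + B[1][0] = 10 + -2 = 8, A[0][2] + B[2][0] = 2 + 2 = 4) = 4 (attained at k = 2)
  C[0][1] = min over k of (A[0][0] + B[0][1] = 5 + 5 = 10, A[0][1] + B[1][1] = 10 + 8 = 18, A[0][2] + B[2][1] = 2 + -5 = -3) = -3 (attained at k = 2)
  C[0][2] = min over k of (A[0][0] + B[0][2] = 5 + 10 = 15, A[0][1] + B[1][2] = 10 + 2 = 12, A[0][2] + B[2][2] = 2 + -1 = 1) = 1 (attained at k = 2)
  C[1][0] = min over k of (A[1][0] + B[0][0] = 3 + 7 = 10, A[1][1] + B[1][0] = 10 + -2 = 8, A[1][2] + B[2][0] = -2 + 2 = 0) = 0 (attained at k = 2)
  C[1][1] = min over k of (A[1][0] + B[0][1] = 3 + 5 = 8, A[1][1] + B[1][1] = 10 + 8 = 18, A[1][2] + B[2][1] = -2 + -5 = -7) = -7 (attained at k = 2)
  C[1][2] = min over k of (A[1][0] + B[0][2] = 3 + 10 = 13, A[1][1] + B[1][2] = 10 + 2 = 12, A[1][2] + B[2][2] = -2 + -1 = -3) = -3 (attained at k = 2)
  C[2][0] = min over k of (A[2][0] + B[0][0] = -4 + 7 = 3, A[2][1] + B[1][0] = 3 + -2 = 1, A[2][2] + B[2][0] = -4 + 2 = -2) = -2 (attained at k = 2)
  C[2][1] = min over k of (A[2][0] + B[0][1] = -4 + 5 = 1, A[2][1] + B[1][1] = 3 + 8 = 11, A[2][2] + B[2][1] = -4 + -5 = -9) = -9 (attained at k = 2)
  C[2][2] = min over k of (A[2][0] + B[0][2] = -4 + 10 = 6, A[2][1] + B[1][2] = 3 + 2 = 5, A[2][2] + B[2][2] = -4 + -1 = -5) = -5 (attained at k = 2)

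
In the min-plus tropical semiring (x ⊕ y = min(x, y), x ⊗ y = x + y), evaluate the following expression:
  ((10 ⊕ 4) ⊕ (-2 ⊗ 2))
((10 ⊕ 4) ⊕ (-2 ⊗ 2)) = 0

Expand innermost to outermost. Recall ⊕ takes the minimum of its arguments and ⊗ takes their sum. Working out the expression ((10 ⊕ 4) ⊕ (-2 ⊗ 2)) gives 0.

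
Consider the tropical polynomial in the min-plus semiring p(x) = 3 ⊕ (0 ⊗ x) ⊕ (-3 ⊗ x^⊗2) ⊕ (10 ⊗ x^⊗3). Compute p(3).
p(3) = 3

A tropical monomial a ⊗ x^⊗i evaluates to a + i · x. Evaluating each term at x = 3:
  Term 0 contributes 3 + 0 · 3 = 3
  Term 1 contributes 0 + 1 · 3 = 3
  Term 2 contributes -3 + 2 · 3 = 3
  Term 3 contributes 10 + 3 · 3 = 19
p(3) = ⊕ of these = min[3, 3, 3, 19] = 3.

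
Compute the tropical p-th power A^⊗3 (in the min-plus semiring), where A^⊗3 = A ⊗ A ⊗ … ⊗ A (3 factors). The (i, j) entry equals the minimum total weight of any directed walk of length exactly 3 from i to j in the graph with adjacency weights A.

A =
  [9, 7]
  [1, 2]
A^⊗3 =
  [10, 11]
  [5, 6]

Each entry (A^⊗3)_ij equals the minimum over all length-3 walks i = v_0 → v_1 → … → v_3 = j of Σ_t A[v_t][v_{t+1}]. For example, for (i, j) = (0, 1) we minimise over 4 possible intermediate vertex sequences; the minimum is 11, attained along the walk 0 → 1 → 1 → 1.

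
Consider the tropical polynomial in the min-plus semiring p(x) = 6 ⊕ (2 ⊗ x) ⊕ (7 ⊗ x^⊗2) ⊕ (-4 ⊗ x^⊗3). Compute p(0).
p(0) = -4

A tropical monomial a ⊗ x^⊗i evaluates to a + i · x. Evaluating each term at x = 0:
  Term 0 contributes 6 + 0 · 0 = 6
  Term 1 contributes 2 + 1 · 0 = 2
  Term 2 contributes 7 + 2 · 0 = 7
  Term 3 contributes -4 + 3 · 0 = -4
p(0) = ⊕ of these = min[6, 2, 7, -4] = -4.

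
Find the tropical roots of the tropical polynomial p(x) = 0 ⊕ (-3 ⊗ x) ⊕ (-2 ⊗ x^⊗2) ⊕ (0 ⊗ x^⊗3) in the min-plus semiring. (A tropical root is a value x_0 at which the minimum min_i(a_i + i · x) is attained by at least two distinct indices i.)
Roots: {-2, -1, 3}

Each tropical root is a break point of the lower envelope of the lines y = a_i + i · x (there are 4 lines, with slopes 0, 1, ..., 3). Only the lines that attain the minimum somewhere contribute to roots; other lines are dominated. Here the surviving (envelope) indices are i = 3, i = 2, i = 1, i = 0.
Intersections between consecutive envelope lines give the roots: for adjacent envelope indices i < j the intersection is x = (a_i − a_j) / (j − i). Reading off the sorted break points: {-2, -1, 3}.
Verification: at each break x_0, at least two indices attain the minimum of min_i(a_i + i · x_0).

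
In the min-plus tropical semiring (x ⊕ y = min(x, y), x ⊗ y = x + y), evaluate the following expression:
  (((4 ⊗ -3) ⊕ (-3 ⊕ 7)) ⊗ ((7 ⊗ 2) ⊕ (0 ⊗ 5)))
(((4 ⊗ -3) ⊕ (-3 ⊕ 7)) ⊗ ((7 ⊗ 2) ⊕ (0 ⊗ 5))) = 2

Expand innermost to outermost. Recall ⊕ takes the minimum of its arguments and ⊗ takes their sum. Working out the expression (((4 ⊗ -3) ⊕ (-3 ⊕ 7)) ⊗ ((7 ⊗ 2) ⊕ (0 ⊗ 5))) gives 2.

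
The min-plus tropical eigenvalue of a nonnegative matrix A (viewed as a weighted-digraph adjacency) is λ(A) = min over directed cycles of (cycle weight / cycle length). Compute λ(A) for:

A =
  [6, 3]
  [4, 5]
λ(A) = 7/2

Enumerate directed cycles and compute their means (weight / length). Sample:
  cycle 0 → 0: weight = 6, length = 1, mean = 6/1 ≈ 6.000
  cycle 1 → 1: weight = 5, length = 1, mean = 5/1 ≈ 5.000
  cycle 0 → 1 → 0: weight = 7, length = 2, mean = 7/2 ≈ 3.500
  cycle 1 → 0 → 1: weight = 7, length = 2, mean = 7/2 ≈ 3.500
Minimum mean = 3.500, attained e.g. along the cycle 0 → 1 → 0 with weight 7 and length 2. So λ(A) = 7/2 = 7/2.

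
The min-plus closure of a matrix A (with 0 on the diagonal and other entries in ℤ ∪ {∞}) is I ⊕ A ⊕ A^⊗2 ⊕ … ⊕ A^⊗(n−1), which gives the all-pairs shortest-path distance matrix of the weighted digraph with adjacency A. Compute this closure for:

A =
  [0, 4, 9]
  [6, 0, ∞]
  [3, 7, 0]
Closure =
  [0, 4, 9]
  [6, 0, 15]
  [3, 7, 0]

This is the Floyd-Warshall all-pairs shortest-path computation. For each intermediate vertex k = 0, 1, …, 2, update dist[i][j] ← min(dist[i][j], dist[i][k] + dist[k][j]). The final matrix gives, for each (i, j), the minimum total weight of any directed path from i to j (possibly empty when i = j).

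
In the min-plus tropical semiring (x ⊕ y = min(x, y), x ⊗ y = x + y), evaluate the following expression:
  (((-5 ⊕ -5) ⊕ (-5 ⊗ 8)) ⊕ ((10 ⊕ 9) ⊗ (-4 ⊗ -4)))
(((-5 ⊕ -5) ⊕ (-5 ⊗ 8)) ⊕ ((10 ⊕ 9) ⊗ (-4 ⊗ -4))) = -5

Expand innermost to outermost. Recall ⊕ takes the minimum of its arguments and ⊗ takes their sum. Working out the expression (((-5 ⊕ -5) ⊕ (-5 ⊗ 8)) ⊕ ((10 ⊕ 9) ⊗ (-4 ⊗ -4))) gives -5.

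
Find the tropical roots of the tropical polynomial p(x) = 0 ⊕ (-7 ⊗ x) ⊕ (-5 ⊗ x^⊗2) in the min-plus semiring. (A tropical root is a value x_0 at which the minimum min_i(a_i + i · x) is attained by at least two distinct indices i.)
Roots: {-2, 7}

Each tropical root is a break point of the lower envelope of the lines y = a_i + i · x (there are 3 lines, with slopes 0, 1, ..., 2). Only the lines that attain the minimum somewhere contribute to roots; other lines are dominated. Here the surviving (envelope) indices are i = 2, i = 1, i = 0.
Intersections between consecutive envelope lines give the roots: for adjacent envelope indices i < j the intersection is x = (a_i − a_j) / (j − i). Reading off the sorted break points: {-2, 7}.
Verification: at each break x_0, at least two indices attain the minimum of min_i(a_i + i · x_0).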